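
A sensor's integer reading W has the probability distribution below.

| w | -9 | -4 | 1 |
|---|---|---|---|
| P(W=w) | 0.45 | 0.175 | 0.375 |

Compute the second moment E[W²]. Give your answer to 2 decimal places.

39.63

E[W²] = (-9)²(0.45) + (-4)²(0.175) + (1)²(0.375) = 39.625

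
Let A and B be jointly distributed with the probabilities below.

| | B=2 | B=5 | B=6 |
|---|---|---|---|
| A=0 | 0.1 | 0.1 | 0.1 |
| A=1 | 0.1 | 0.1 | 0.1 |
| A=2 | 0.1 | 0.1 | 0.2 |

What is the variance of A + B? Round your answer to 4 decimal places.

3.8400

E[A] = 1.1,  E[B] = 4.5,  E[AB] = 5.1
Var(A) = 1.9 − (1.1)² = 0.69;  Var(B) = 23.1 − (4.5)² = 2.85
Cov(A,B) = 5.1 − (1.1)(4.5) = 0.15
Var(A + B) = (1)²·0.69 + (1)²·2.85 + 2·(1)·(1)·0.15 = 3.84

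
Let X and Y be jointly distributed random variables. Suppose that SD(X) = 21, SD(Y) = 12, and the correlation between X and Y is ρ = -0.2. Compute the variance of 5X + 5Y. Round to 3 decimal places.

Var(X) = (21)² = 441;  Var(Y) = (12)² = 144
Cov(X,Y) = ρ·SD(X)·SD(Y) = -0.2·21·12 = -50.4
Var(5X + 5Y) = (5)²·Var(X) + (5)²·Var(Y) + 2·(5)·(5)·Cov(X,Y)
= 25·441 + 25·144 + 50·-50.4 = 12105

12105.000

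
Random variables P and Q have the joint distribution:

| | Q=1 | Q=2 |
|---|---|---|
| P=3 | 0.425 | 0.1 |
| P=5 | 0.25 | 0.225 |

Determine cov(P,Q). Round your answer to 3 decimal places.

E[P] = 3.95,  E[Q] = 1.325
E[PQ] = 5.375
cov(P,Q) = E[PQ] − E[P]E[Q] = 5.375 − (3.95)(1.325) = 0.14125

0.141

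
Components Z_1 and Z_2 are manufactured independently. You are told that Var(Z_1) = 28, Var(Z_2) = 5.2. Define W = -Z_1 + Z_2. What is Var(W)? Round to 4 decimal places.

33.2000

By independence, Var(W) = (-1)²Var(Z_1) + (1)²Var(Z_2)
= (-1)²·28 + (1)²·5.2 = 33.2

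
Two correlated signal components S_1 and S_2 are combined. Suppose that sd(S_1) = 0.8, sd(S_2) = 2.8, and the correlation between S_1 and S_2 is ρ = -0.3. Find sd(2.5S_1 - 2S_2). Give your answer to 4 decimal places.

Var(S_1) = (0.8)² = 0.64;  Var(S_2) = (2.8)² = 7.84
Cov(S_1,S_2) = ρ·sd(S_1)·sd(S_2) = -0.3·0.8·2.8 = -0.672
Var(2.5S_1 - 2S_2) = (2.5)²·Var(S_1) + (-2)²·Var(S_2) + 2·(2.5)·(-2)·Cov(S_1,S_2)
= 6.25·0.64 + 4·7.84 + -10·-0.672 = 42.08
sd(2.5S_1 - 2S_2) = √42.08 ≈ 6.4869

6.4869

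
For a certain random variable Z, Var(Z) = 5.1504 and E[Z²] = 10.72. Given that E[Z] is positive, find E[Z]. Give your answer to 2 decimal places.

2.36

(E[Z])² = E[Z²] − Var(Z) = 10.72 − 5.1504 = 5.5696
E[Z] = √5.5696 = 2.36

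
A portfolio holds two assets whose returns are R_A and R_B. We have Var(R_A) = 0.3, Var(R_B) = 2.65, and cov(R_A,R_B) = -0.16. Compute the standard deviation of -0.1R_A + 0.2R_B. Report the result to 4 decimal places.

Var(-0.1R_A + 0.2R_B) = (-0.1)²·Var(R_A) + (0.2)²·Var(R_B) + 2·(-0.1)·(0.2)·cov(R_A,R_B)
= 0.01·0.3 + 0.04·2.65 + -0.04·-0.16 = 0.1154
σ(-0.1R_A + 0.2R_B) = √0.1154 ≈ 0.3397

0.3397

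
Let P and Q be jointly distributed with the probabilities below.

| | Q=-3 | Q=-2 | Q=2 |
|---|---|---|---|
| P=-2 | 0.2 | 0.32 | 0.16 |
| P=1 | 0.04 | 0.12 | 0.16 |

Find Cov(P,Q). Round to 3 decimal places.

E[P] = -1.04,  E[Q] = -0.96
E[PQ] = 1.8
Cov(P,Q) = E[PQ] − E[P]E[Q] = 1.8 − (-1.04)(-0.96) = 0.8016

0.802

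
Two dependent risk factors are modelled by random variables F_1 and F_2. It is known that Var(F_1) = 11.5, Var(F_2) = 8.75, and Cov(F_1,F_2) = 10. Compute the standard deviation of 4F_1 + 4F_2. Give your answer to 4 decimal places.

25.3772

Var(4F_1 + 4F_2) = (4)²·Var(F_1) + (4)²·Var(F_2) + 2·(4)·(4)·Cov(F_1,F_2)
= 16·11.5 + 16·8.75 + 32·10 = 644
σ(4F_1 + 4F_2) = √644 ≈ 25.3772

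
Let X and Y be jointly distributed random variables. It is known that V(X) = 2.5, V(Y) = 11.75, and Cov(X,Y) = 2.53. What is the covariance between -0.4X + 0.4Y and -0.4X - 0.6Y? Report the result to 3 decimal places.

-2.218

Cov(-0.4X + 0.4Y, -0.4X - 0.6Y) = (-0.4)(-0.4)V(X) + (0.4)(-0.6)V(Y) + [(-0.4)(-0.6) + (0.4)(-0.4)]Cov(X,Y)
= 0.16·2.5 + -0.24·11.75 + 0.08·2.53 = -2.2176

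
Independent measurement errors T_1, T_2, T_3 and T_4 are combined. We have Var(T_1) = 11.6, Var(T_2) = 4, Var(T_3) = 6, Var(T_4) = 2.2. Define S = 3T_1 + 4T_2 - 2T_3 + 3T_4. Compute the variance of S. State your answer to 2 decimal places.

By independence, Var(S) = (3)²Var(T_1) + (4)²Var(T_2) + (-2)²Var(T_3) + (3)²Var(T_4)
= (3)²·11.6 + (4)²·4 + (-2)²·6 + (3)²·2.2 = 212.2

212.20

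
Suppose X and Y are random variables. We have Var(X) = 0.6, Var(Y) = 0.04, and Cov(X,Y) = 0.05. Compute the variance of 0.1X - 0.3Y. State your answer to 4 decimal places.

Var(0.1X - 0.3Y) = (0.1)²·Var(X) + (-0.3)²·Var(Y) + 2·(0.1)·(-0.3)·Cov(X,Y)
= 0.01·0.6 + 0.09·0.04 + -0.06·0.05 = 0.0066

0.0066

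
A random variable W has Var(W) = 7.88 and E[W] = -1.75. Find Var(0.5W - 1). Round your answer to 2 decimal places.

1.97

Var(0.5W - 1) = (0.5)²·Var(W) = 0.25·7.88 = 1.97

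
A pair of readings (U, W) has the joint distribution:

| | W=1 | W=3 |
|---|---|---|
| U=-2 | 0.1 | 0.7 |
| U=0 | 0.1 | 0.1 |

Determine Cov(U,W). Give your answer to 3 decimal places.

E[U] = -1.6,  E[W] = 2.6
E[UW] = -4.4
Cov(U,W) = E[UW] − E[U]E[W] = -4.4 − (-1.6)(2.6) = -0.24

-0.240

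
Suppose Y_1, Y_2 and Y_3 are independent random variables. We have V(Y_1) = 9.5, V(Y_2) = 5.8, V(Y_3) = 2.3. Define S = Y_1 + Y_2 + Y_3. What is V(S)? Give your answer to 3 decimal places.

By independence, V(S) = (1)²V(Y_1) + (1)²V(Y_2) + (1)²V(Y_3)
= (1)²·9.5 + (1)²·5.8 + (1)²·2.3 = 17.6

17.600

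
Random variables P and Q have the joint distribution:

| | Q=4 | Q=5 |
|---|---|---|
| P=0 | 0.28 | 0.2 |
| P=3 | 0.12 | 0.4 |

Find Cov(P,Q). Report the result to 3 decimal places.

0.264

E[P] = 1.56,  E[Q] = 4.6
E[PQ] = 7.44
Cov(P,Q) = E[PQ] − E[P]E[Q] = 7.44 − (1.56)(4.6) = 0.264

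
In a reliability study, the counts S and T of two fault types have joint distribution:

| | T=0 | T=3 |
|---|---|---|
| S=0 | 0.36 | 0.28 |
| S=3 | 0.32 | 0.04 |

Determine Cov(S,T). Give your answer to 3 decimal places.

-0.677

E[S] = 1.08,  E[T] = 0.96
E[ST] = 0.36
Cov(S,T) = E[ST] − E[S]E[T] = 0.36 − (1.08)(0.96) = -0.6768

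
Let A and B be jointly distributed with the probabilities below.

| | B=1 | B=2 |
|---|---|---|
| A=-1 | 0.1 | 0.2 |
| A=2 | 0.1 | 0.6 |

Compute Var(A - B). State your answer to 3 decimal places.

1.810

E[A] = 1.1,  E[B] = 1.8,  E[AB] = 2.1
Var(A) = 3.1 − (1.1)² = 1.89;  Var(B) = 3.4 − (1.8)² = 0.16
cov(A,B) = 2.1 − (1.1)(1.8) = 0.12
Var(A - B) = (1)²·1.89 + (-1)²·0.16 + 2·(1)·(-1)·0.12 = 1.81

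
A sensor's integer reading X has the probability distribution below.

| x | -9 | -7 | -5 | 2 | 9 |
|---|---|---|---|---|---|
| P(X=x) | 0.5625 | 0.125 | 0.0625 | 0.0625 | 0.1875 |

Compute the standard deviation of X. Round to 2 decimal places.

7.00

E[X] = (-9)(0.5625) + (-7)(0.125) + (-5)(0.0625) + (2)(0.0625) + (9)(0.1875) = -4.4375
E[X²] = (-9)²(0.5625) + (-7)²(0.125) + (-5)²(0.0625) + (2)²(0.0625) + (9)²(0.1875) = 68.6875
var(X) = E[X²] − (E[X])² = 68.6875 − (-4.4375)² = 48.99609375
sd(X) = √48.99609375 ≈ 7.00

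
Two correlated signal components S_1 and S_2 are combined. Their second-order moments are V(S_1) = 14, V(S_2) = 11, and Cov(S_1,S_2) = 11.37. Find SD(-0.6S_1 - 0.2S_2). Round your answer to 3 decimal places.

V(-0.6S_1 - 0.2S_2) = (-0.6)²·V(S_1) + (-0.2)²·V(S_2) + 2·(-0.6)·(-0.2)·Cov(S_1,S_2)
= 0.36·14 + 0.04·11 + 0.24·11.37 = 8.2088
SD(-0.6S_1 - 0.2S_2) = √8.2088 ≈ 2.865

2.865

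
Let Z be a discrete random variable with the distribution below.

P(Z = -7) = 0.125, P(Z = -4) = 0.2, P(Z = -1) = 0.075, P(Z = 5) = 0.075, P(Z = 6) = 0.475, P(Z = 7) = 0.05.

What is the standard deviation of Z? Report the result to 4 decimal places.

E[Z] = (-7)(0.125) + (-4)(0.2) + (-1)(0.075) + (5)(0.075) + (6)(0.475) + (7)(0.05) = 1.825
E[Z²] = (-7)²(0.125) + (-4)²(0.2) + (-1)²(0.075) + (5)²(0.075) + (6)²(0.475) + (7)²(0.05) = 30.825
var(Z) = E[Z²] − (E[Z])² = 30.825 − (1.825)² = 27.494375
SD(Z) = √27.494375 ≈ 5.2435

5.2435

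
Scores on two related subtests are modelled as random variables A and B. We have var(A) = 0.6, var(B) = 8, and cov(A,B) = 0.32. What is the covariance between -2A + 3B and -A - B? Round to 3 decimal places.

cov(-2A + 3B, -A - B) = (-2)(-1)var(A) + (3)(-1)var(B) + [(-2)(-1) + (3)(-1)]cov(A,B)
= 2·0.6 + -3·8 + -1·0.32 = -23.12

-23.120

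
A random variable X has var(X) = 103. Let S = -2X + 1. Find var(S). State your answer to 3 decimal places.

412.000

var(-2X + 1) = (-2)²·var(X) = 4·103 = 412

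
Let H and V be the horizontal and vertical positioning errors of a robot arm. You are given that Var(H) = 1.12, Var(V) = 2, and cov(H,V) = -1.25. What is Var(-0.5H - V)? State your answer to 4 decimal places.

Var(-0.5H - V) = (-0.5)²·Var(H) + (-1)²·Var(V) + 2·(-0.5)·(-1)·cov(H,V)
= 0.25·1.12 + 1·2 + 1·-1.25 = 1.03

1.0300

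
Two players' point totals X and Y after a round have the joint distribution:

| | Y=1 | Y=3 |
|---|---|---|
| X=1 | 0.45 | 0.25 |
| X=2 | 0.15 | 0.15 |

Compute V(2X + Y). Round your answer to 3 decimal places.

E[X] = 1.3,  E[Y] = 1.8,  E[XY] = 2.4
V(X) = 1.9 − (1.3)² = 0.21;  V(Y) = 4.2 − (1.8)² = 0.96
Cov(X,Y) = 2.4 − (1.3)(1.8) = 0.06
V(2X + Y) = (2)²·0.21 + (1)²·0.96 + 2·(2)·(1)·0.06 = 2.04

2.040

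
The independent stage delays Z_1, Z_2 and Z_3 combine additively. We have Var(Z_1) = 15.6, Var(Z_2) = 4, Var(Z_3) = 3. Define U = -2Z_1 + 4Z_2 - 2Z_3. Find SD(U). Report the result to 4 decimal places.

11.7644

By independence, Var(U) = (-2)²Var(Z_1) + (4)²Var(Z_2) + (-2)²Var(Z_3)
= (-2)²·15.6 + (4)²·4 + (-2)²·3 = 138.4
SD(U) = √138.4 ≈ 11.7644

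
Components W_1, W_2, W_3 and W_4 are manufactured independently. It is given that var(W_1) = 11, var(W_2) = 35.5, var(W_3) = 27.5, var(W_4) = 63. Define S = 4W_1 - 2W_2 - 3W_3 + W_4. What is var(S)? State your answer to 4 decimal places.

628.5000

By independence, var(S) = (4)²var(W_1) + (-2)²var(W_2) + (-3)²var(W_3) + (1)²var(W_4)
= (4)²·11 + (-2)²·35.5 + (-3)²·27.5 + (1)²·63 = 628.5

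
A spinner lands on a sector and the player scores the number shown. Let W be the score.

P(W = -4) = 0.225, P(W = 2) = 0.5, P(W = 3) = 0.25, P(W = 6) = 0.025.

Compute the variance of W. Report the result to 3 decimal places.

7.750

E[W] = (-4)(0.225) + (2)(0.5) + (3)(0.25) + (6)(0.025) = 1
E[W²] = (-4)²(0.225) + (2)²(0.5) + (3)²(0.25) + (6)²(0.025) = 8.75
var(W) = E[W²] − (E[W])² = 8.75 − (1)² = 7.75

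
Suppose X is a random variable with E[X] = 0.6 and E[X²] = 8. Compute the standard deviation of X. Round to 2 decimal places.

2.76

Var(X) = 8 − (0.6)² = 7.64
σ(X) = √7.64 ≈ 2.76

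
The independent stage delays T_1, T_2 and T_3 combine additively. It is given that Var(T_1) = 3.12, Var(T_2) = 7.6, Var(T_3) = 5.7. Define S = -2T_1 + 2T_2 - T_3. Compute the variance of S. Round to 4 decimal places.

48.5800

By independence, Var(S) = (-2)²Var(T_1) + (2)²Var(T_2) + (-1)²Var(T_3)
= (-2)²·3.12 + (2)²·7.6 + (-1)²·5.7 = 48.58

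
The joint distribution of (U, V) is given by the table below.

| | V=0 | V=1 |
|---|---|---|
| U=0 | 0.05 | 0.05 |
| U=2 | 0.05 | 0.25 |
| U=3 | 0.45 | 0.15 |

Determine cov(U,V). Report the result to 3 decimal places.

E[U] = 2.4,  E[V] = 0.45
E[UV] = 0.95
cov(U,V) = E[UV] − E[U]E[V] = 0.95 − (2.4)(0.45) = -0.13

-0.130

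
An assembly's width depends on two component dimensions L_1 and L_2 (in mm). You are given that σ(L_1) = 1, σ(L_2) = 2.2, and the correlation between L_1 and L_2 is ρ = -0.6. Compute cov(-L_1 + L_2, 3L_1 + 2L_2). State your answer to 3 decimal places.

Var(L_1) = (1)² = 1;  Var(L_2) = (2.2)² = 4.84
cov(L_1,L_2) = ρ·σ(L_1)·σ(L_2) = -0.6·1·2.2 = -1.32
cov(-L_1 + L_2, 3L_1 + 2L_2) = (-1)(3)Var(L_1) + (1)(2)Var(L_2) + [(-1)(2) + (1)(3)]cov(L_1,L_2)
= -3·1 + 2·4.84 + 1·-1.32 = 5.36

5.360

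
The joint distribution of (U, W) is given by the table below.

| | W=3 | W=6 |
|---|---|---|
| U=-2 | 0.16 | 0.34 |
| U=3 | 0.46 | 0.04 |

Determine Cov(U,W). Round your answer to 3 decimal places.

E[U] = 0.5,  E[W] = 4.14
E[UW] = -0.18
Cov(U,W) = E[UW] − E[U]E[W] = -0.18 − (0.5)(4.14) = -2.25

-2.250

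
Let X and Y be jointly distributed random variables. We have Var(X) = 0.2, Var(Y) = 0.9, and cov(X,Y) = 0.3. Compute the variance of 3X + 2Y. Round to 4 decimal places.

9.0000

Var(3X + 2Y) = (3)²·Var(X) + (2)²·Var(Y) + 2·(3)·(2)·cov(X,Y)
= 9·0.2 + 4·0.9 + 12·0.3 = 9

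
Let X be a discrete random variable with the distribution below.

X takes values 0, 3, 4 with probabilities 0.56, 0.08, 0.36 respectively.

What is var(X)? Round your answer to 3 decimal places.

E[X] = (0)(0.56) + (3)(0.08) + (4)(0.36) = 1.68
E[X²] = (0)²(0.56) + (3)²(0.08) + (4)²(0.36) = 6.48
var(X) = E[X²] − (E[X])² = 6.48 − (1.68)² = 3.6576

3.658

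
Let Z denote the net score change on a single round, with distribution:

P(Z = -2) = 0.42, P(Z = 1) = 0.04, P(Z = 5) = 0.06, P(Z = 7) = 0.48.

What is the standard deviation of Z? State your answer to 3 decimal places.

4.308

E[Z] = (-2)(0.42) + (1)(0.04) + (5)(0.06) + (7)(0.48) = 2.86
E[Z²] = (-2)²(0.42) + (1)²(0.04) + (5)²(0.06) + (7)²(0.48) = 26.74
Var(Z) = E[Z²] − (E[Z])² = 26.74 − (2.86)² = 18.5604
SD(Z) = √18.5604 ≈ 4.308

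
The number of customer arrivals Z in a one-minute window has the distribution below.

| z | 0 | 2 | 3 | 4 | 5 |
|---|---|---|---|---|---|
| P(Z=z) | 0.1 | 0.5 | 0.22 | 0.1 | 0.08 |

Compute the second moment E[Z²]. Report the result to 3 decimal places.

7.580

E[Z²] = (0)²(0.1) + (2)²(0.5) + (3)²(0.22) + (4)²(0.1) + (5)²(0.08) = 7.58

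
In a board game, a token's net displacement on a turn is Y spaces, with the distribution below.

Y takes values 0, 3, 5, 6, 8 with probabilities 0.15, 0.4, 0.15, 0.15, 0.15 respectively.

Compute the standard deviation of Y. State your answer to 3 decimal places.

2.439

E[Y] = (0)(0.15) + (3)(0.4) + (5)(0.15) + (6)(0.15) + (8)(0.15) = 4.05
E[Y²] = (0)²(0.15) + (3)²(0.4) + (5)²(0.15) + (6)²(0.15) + (8)²(0.15) = 22.35
Var(Y) = E[Y²] − (E[Y])² = 22.35 − (4.05)² = 5.9475
SD(Y) = √5.9475 ≈ 2.439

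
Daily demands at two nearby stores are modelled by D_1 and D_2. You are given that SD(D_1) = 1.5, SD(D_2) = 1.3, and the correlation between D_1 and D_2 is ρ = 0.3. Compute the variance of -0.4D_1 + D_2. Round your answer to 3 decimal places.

1.582

Var(D_1) = (1.5)² = 2.25;  Var(D_2) = (1.3)² = 1.69
cov(D_1,D_2) = ρ·SD(D_1)·SD(D_2) = 0.3·1.5·1.3 = 0.585
Var(-0.4D_1 + D_2) = (-0.4)²·Var(D_1) + (1)²·Var(D_2) + 2·(-0.4)·(1)·cov(D_1,D_2)
= 0.16·2.25 + 1·1.69 + -0.8·0.585 = 1.582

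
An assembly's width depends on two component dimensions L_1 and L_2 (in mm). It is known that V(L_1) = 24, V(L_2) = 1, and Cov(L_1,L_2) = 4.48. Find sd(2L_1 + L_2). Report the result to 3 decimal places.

V(2L_1 + L_2) = (2)²·V(L_1) + (1)²·V(L_2) + 2·(2)·(1)·Cov(L_1,L_2)
= 4·24 + 1·1 + 4·4.48 = 114.92
sd(2L_1 + L_2) = √114.92 ≈ 10.720

10.720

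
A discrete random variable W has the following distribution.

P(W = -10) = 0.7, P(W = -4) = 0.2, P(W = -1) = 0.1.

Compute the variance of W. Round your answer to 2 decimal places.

E[W] = (-10)(0.7) + (-4)(0.2) + (-1)(0.1) = -7.9
E[W²] = (-10)²(0.7) + (-4)²(0.2) + (-1)²(0.1) = 73.3
Var(W) = E[W²] − (E[W])² = 73.3 − (-7.9)² = 10.89

10.89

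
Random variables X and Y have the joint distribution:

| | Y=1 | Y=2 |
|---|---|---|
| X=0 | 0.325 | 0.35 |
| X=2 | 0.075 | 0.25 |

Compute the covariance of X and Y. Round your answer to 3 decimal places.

E[X] = 0.65,  E[Y] = 1.6
E[XY] = 1.15
Cov(X,Y) = E[XY] − E[X]E[Y] = 1.15 − (0.65)(1.6) = 0.11

0.110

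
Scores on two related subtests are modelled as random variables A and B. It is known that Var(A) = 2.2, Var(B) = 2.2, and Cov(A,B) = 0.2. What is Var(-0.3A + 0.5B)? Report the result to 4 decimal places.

Var(-0.3A + 0.5B) = (-0.3)²·Var(A) + (0.5)²·Var(B) + 2·(-0.3)·(0.5)·Cov(A,B)
= 0.09·2.2 + 0.25·2.2 + -0.3·0.2 = 0.688

0.6880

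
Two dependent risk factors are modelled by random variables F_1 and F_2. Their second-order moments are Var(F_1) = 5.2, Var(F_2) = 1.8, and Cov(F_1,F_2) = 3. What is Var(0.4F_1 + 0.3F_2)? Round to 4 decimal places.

1.7140

Var(0.4F_1 + 0.3F_2) = (0.4)²·Var(F_1) + (0.3)²·Var(F_2) + 2·(0.4)·(0.3)·Cov(F_1,F_2)
= 0.16·5.2 + 0.09·1.8 + 0.24·3 = 1.714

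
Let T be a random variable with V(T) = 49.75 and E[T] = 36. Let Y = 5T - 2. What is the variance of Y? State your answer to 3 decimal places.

V(5T - 2) = (5)²·V(T) = 25·49.75 = 1243.75

1243.750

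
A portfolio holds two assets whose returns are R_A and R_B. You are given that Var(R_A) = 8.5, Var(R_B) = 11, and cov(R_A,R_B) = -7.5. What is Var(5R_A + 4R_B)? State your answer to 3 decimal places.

Var(5R_A + 4R_B) = (5)²·Var(R_A) + (4)²·Var(R_B) + 2·(5)·(4)·cov(R_A,R_B)
= 25·8.5 + 16·11 + 40·-7.5 = 88.5

88.500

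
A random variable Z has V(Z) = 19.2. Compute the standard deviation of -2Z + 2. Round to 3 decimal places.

8.764

V(-2Z + 2) = (-2)²·19.2 = 76.8
SD(-2Z + 2) = √76.8 ≈ 8.764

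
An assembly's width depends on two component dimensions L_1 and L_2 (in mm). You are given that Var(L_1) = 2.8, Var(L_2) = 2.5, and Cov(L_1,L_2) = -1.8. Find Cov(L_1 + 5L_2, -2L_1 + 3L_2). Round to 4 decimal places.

44.5000

Cov(L_1 + 5L_2, -2L_1 + 3L_2) = (1)(-2)Var(L_1) + (5)(3)Var(L_2) + [(1)(3) + (5)(-2)]Cov(L_1,L_2)
= -2·2.8 + 15·2.5 + -7·-1.8 = 44.5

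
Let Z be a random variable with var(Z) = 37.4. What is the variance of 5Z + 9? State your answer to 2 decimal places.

var(5Z + 9) = (5)²·var(Z) = 25·37.4 = 935

935.00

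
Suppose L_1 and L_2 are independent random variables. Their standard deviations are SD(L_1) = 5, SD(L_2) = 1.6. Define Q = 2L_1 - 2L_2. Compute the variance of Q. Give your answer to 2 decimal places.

110.24

Var(L_1) = 25, Var(L_2) = 2.56
By independence, Var(Q) = (2)²Var(L_1) + (-2)²Var(L_2)
= (2)²·25 + (-2)²·2.56 = 110.24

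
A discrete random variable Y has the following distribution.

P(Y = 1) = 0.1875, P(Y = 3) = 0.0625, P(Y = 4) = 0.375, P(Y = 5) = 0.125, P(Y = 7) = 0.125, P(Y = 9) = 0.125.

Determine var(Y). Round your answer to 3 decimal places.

E[Y] = (1)(0.1875) + (3)(0.0625) + (4)(0.375) + (5)(0.125) + (7)(0.125) + (9)(0.125) = 4.5
E[Y²] = (1)²(0.1875) + (3)²(0.0625) + (4)²(0.375) + (5)²(0.125) + (7)²(0.125) + (9)²(0.125) = 26.125
var(Y) = E[Y²] − (E[Y])² = 26.125 − (4.5)² = 5.875

5.875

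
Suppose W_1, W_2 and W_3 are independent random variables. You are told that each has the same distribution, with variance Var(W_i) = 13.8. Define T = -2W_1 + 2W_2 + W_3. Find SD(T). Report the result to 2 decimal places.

11.14

By independence, Var(T) = (-2)²Var(W_1) + (2)²Var(W_2) + (1)²Var(W_3)
= (-2)²·13.8 + (2)²·13.8 + (1)²·13.8 = 124.2
SD(T) = √124.2 ≈ 11.14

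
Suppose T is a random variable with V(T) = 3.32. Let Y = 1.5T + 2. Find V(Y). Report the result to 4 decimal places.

7.4700

V(1.5T + 2) = (1.5)²·V(T) = 2.25·3.32 = 7.47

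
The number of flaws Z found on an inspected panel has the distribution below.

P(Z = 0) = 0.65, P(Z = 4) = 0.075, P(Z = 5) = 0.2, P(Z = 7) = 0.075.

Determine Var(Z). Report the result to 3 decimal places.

E[Z] = (0)(0.65) + (4)(0.075) + (5)(0.2) + (7)(0.075) = 1.825
E[Z²] = (0)²(0.65) + (4)²(0.075) + (5)²(0.2) + (7)²(0.075) = 9.875
Var(Z) = E[Z²] − (E[Z])² = 9.875 − (1.825)² = 6.544375

6.544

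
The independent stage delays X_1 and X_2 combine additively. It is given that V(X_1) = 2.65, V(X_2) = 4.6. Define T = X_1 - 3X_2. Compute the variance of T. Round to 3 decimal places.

By independence, V(T) = (1)²V(X_1) + (-3)²V(X_2)
= (1)²·2.65 + (-3)²·4.6 = 44.05

44.050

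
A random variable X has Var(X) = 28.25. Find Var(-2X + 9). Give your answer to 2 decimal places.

Var(-2X + 9) = (-2)²·Var(X) = 4·28.25 = 113

113.00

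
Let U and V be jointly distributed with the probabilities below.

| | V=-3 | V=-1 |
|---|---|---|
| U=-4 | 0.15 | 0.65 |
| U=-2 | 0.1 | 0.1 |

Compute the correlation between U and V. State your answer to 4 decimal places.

-0.2887

E[U] = -3.6,  E[V] = -1.5
E[UV] = 5.2
cov(U,V) = E[UV] − E[U]E[V] = 5.2 − (-3.6)(-1.5) = -0.2
Var(U) = 0.64,  Var(V) = 0.75
ρ = -0.2 / √(0.64·0.75) ≈ -0.2887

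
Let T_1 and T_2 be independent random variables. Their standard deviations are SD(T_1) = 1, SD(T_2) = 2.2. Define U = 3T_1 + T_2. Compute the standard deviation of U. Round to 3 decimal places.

3.720

var(T_1) = 1, var(T_2) = 4.84
By independence, var(U) = (3)²var(T_1) + (1)²var(T_2)
= (3)²·1 + (1)²·4.84 = 13.84
SD(U) = √13.84 ≈ 3.720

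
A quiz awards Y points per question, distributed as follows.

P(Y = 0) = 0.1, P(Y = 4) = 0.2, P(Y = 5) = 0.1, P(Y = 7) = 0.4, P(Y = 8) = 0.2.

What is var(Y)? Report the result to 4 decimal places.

5.6100

E[Y] = (0)(0.1) + (4)(0.2) + (5)(0.1) + (7)(0.4) + (8)(0.2) = 5.7
E[Y²] = (0)²(0.1) + (4)²(0.2) + (5)²(0.1) + (7)²(0.4) + (8)²(0.2) = 38.1
var(Y) = E[Y²] − (E[Y])² = 38.1 − (5.7)² = 5.61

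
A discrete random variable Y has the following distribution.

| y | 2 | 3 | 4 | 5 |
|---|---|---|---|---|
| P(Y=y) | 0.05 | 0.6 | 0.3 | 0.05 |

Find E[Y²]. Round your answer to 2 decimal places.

E[Y²] = (2)²(0.05) + (3)²(0.6) + (4)²(0.3) + (5)²(0.05) = 11.65

11.65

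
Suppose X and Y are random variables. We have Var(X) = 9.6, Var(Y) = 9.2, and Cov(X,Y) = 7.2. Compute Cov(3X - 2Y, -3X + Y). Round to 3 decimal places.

-40.000

Cov(3X - 2Y, -3X + Y) = (3)(-3)Var(X) + (-2)(1)Var(Y) + [(3)(1) + (-2)(-3)]Cov(X,Y)
= -9·9.6 + -2·9.2 + 9·7.2 = -40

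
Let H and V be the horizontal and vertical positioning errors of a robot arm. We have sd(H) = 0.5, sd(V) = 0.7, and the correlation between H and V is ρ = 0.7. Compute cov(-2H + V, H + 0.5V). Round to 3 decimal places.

-0.255

Var(H) = (0.5)² = 0.25;  Var(V) = (0.7)² = 0.49
cov(H,V) = ρ·sd(H)·sd(V) = 0.7·0.5·0.7 = 0.245
cov(-2H + V, H + 0.5V) = (-2)(1)Var(H) + (1)(0.5)Var(V) + [(-2)(0.5) + (1)(1)]cov(H,V)
= -2·0.25 + 0.5·0.49 + 0·0.245 = -0.255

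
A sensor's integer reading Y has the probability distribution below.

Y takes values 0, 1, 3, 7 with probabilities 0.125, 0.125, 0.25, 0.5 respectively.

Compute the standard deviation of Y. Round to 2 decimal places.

2.78

E[Y] = (0)(0.125) + (1)(0.125) + (3)(0.25) + (7)(0.5) = 4.375
E[Y²] = (0)²(0.125) + (1)²(0.125) + (3)²(0.25) + (7)²(0.5) = 26.875
V(Y) = E[Y²] − (E[Y])² = 26.875 − (4.375)² = 7.734375
SD(Y) = √7.734375 ≈ 2.78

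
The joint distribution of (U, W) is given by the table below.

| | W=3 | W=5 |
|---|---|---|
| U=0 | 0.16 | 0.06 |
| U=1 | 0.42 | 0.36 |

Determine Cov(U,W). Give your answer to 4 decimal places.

0.0648

E[U] = 0.78,  E[W] = 3.84
E[UW] = 3.06
Cov(U,W) = E[UW] − E[U]E[W] = 3.06 − (0.78)(3.84) = 0.0648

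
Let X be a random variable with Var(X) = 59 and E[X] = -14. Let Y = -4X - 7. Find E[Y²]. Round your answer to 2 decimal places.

3345.00

E[-4X - 7] = -4·-14 − 7 = 49
Var(-4X - 7) = (-4)²·59 = 944
E[Y²] = Var(Y) + (E[Y])² = 944 + (49)² = 3345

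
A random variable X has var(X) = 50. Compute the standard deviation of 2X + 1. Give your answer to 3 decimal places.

var(2X + 1) = (2)²·50 = 200
sd(2X + 1) = √200 ≈ 14.142

14.142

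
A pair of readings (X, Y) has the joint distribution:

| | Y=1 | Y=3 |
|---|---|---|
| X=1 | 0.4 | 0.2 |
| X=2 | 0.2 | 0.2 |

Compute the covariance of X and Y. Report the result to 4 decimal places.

E[X] = 1.4,  E[Y] = 1.8
E[XY] = 2.6
Cov(X,Y) = E[XY] − E[X]E[Y] = 2.6 − (1.4)(1.8) = 0.08

0.0800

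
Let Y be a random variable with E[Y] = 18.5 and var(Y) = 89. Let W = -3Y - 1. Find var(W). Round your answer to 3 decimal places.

var(-3Y - 1) = (-3)²·var(Y) = 9·89 = 801

801.000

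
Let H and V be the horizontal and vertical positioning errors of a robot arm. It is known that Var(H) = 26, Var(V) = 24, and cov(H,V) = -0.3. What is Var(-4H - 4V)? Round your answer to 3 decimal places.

Var(-4H - 4V) = (-4)²·Var(H) + (-4)²·Var(V) + 2·(-4)·(-4)·cov(H,V)
= 16·26 + 16·24 + 32·-0.3 = 790.4

790.400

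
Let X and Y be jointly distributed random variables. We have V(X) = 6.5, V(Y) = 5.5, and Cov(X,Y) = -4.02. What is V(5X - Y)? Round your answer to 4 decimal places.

208.2000

V(5X - Y) = (5)²·V(X) + (-1)²·V(Y) + 2·(5)·(-1)·Cov(X,Y)
= 25·6.5 + 1·5.5 + -10·-4.02 = 208.2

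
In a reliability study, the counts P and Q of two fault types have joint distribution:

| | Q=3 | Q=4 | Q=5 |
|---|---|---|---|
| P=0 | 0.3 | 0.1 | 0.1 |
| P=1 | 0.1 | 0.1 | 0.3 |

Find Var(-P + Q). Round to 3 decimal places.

E[P] = 0.5,  E[Q] = 4,  E[PQ] = 2.2
Var(P) = 0.5 − (0.5)² = 0.25;  Var(Q) = 16.8 − (4)² = 0.8
cov(P,Q) = 2.2 − (0.5)(4) = 0.2
Var(-P + Q) = (-1)²·0.25 + (1)²·0.8 + 2·(-1)·(1)·0.2 = 0.65

0.650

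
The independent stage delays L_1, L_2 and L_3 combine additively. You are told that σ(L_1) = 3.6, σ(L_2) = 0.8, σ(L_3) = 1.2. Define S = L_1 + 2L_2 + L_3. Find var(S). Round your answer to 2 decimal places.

var(L_1) = 12.96, var(L_2) = 0.64, var(L_3) = 1.44
By independence, var(S) = (1)²var(L_1) + (2)²var(L_2) + (1)²var(L_3)
= (1)²·12.96 + (2)²·0.64 + (1)²·1.44 = 16.96

16.96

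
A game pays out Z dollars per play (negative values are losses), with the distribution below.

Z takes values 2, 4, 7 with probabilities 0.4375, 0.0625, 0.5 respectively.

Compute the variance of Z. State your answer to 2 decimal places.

5.86

E[Z] = (2)(0.4375) + (4)(0.0625) + (7)(0.5) = 4.625
E[Z²] = (2)²(0.4375) + (4)²(0.0625) + (7)²(0.5) = 27.25
V(Z) = E[Z²] − (E[Z])² = 27.25 − (4.625)² = 5.859375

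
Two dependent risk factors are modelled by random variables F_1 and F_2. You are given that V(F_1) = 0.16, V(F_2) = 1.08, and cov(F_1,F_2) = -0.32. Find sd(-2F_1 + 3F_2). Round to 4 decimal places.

3.7683

V(-2F_1 + 3F_2) = (-2)²·V(F_1) + (3)²·V(F_2) + 2·(-2)·(3)·cov(F_1,F_2)
= 4·0.16 + 9·1.08 + -12·-0.32 = 14.2
sd(-2F_1 + 3F_2) = √14.2 ≈ 3.7683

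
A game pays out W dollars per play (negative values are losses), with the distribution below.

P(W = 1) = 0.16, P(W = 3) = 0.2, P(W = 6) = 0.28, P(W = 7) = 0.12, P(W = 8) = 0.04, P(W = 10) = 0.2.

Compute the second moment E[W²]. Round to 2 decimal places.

E[W²] = (1)²(0.16) + (3)²(0.2) + (6)²(0.28) + (7)²(0.12) + (8)²(0.04) + (10)²(0.2) = 40.48

40.48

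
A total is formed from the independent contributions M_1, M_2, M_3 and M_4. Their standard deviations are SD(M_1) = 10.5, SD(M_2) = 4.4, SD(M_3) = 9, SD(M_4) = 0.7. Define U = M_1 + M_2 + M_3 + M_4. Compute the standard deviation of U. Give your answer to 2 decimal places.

V(M_1) = 110.25, V(M_2) = 19.36, V(M_3) = 81, V(M_4) = 0.49
By independence, V(U) = (1)²V(M_1) + (1)²V(M_2) + (1)²V(M_3) + (1)²V(M_4)
= (1)²·110.25 + (1)²·19.36 + (1)²·81 + (1)²·0.49 = 211.1
SD(U) = √211.1 ≈ 14.53

14.53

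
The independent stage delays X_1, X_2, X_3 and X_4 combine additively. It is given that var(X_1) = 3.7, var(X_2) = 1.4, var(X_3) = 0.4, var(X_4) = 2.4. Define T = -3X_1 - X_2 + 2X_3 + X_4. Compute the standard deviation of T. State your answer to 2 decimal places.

6.22

By independence, var(T) = (-3)²var(X_1) + (-1)²var(X_2) + (2)²var(X_3) + (1)²var(X_4)
= (-3)²·3.7 + (-1)²·1.4 + (2)²·0.4 + (1)²·2.4 = 38.7
sd(T) = √38.7 ≈ 6.22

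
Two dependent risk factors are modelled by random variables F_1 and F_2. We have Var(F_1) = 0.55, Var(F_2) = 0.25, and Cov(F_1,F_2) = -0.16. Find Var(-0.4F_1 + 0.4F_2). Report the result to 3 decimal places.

Var(-0.4F_1 + 0.4F_2) = (-0.4)²·Var(F_1) + (0.4)²·Var(F_2) + 2·(-0.4)·(0.4)·Cov(F_1,F_2)
= 0.16·0.55 + 0.16·0.25 + -0.32·-0.16 = 0.1792

0.179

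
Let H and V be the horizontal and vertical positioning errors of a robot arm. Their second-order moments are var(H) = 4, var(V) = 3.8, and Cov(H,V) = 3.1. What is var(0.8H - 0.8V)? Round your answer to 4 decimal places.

var(0.8H - 0.8V) = (0.8)²·var(H) + (-0.8)²·var(V) + 2·(0.8)·(-0.8)·Cov(H,V)
= 0.64·4 + 0.64·3.8 + -1.28·3.1 = 1.024

1.0240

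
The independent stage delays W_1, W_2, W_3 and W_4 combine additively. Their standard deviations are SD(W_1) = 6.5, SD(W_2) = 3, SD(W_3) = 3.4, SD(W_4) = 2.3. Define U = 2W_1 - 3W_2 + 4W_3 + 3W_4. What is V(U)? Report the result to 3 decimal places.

482.570

V(W_1) = 42.25, V(W_2) = 9, V(W_3) = 11.56, V(W_4) = 5.29
By independence, V(U) = (2)²V(W_1) + (-3)²V(W_2) + (4)²V(W_3) + (3)²V(W_4)
= (2)²·42.25 + (-3)²·9 + (4)²·11.56 + (3)²·5.29 = 482.57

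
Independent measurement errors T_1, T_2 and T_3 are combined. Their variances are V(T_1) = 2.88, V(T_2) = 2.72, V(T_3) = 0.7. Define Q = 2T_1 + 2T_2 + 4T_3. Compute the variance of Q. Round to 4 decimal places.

33.6000

By independence, V(Q) = (2)²V(T_1) + (2)²V(T_2) + (4)²V(T_3)
= (2)²·2.88 + (2)²·2.72 + (4)²·0.7 = 33.6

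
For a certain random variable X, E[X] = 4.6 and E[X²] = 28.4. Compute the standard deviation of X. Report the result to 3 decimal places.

2.691

var(X) = 28.4 − (4.6)² = 7.24
σ(X) = √7.24 ≈ 2.691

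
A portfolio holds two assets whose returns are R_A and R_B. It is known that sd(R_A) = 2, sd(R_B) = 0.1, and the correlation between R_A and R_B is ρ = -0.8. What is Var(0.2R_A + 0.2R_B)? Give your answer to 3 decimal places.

Var(R_A) = (2)² = 4;  Var(R_B) = (0.1)² = 0.01
Cov(R_A,R_B) = ρ·sd(R_A)·sd(R_B) = -0.8·2·0.1 = -0.16
Var(0.2R_A + 0.2R_B) = (0.2)²·Var(R_A) + (0.2)²·Var(R_B) + 2·(0.2)·(0.2)·Cov(R_A,R_B)
= 0.04·4 + 0.04·0.01 + 0.08·-0.16 = 0.1476

0.148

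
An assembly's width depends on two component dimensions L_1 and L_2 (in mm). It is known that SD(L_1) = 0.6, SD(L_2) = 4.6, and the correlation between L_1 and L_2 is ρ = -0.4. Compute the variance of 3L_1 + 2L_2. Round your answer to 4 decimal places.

V(L_1) = (0.6)² = 0.36;  V(L_2) = (4.6)² = 21.16
Cov(L_1,L_2) = ρ·SD(L_1)·SD(L_2) = -0.4·0.6·4.6 = -1.104
V(3L_1 + 2L_2) = (3)²·V(L_1) + (2)²·V(L_2) + 2·(3)·(2)·Cov(L_1,L_2)
= 9·0.36 + 4·21.16 + 12·-1.104 = 74.632

74.6320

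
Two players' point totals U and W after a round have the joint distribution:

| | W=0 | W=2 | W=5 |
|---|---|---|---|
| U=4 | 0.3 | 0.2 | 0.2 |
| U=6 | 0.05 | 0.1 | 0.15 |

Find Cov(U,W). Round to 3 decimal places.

E[U] = 4.6,  E[W] = 2.35
E[UW] = 11.3
Cov(U,W) = E[UW] − E[U]E[W] = 11.3 − (4.6)(2.35) = 0.49

0.490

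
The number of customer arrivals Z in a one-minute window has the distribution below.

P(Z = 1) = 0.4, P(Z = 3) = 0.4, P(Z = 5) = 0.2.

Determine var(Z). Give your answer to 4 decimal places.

2.2400

E[Z] = (1)(0.4) + (3)(0.4) + (5)(0.2) = 2.6
E[Z²] = (1)²(0.4) + (3)²(0.4) + (5)²(0.2) = 9
var(Z) = E[Z²] − (E[Z])² = 9 − (2.6)² = 2.24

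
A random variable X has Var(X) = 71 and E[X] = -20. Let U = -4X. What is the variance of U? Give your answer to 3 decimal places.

Var(-4X) = (-4)²·Var(X) = 16·71 = 1136

1136.000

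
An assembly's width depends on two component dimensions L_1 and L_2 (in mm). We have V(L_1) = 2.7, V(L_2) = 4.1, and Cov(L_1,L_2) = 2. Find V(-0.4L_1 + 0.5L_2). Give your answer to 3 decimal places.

0.657

V(-0.4L_1 + 0.5L_2) = (-0.4)²·V(L_1) + (0.5)²·V(L_2) + 2·(-0.4)·(0.5)·Cov(L_1,L_2)
= 0.16·2.7 + 0.25·4.1 + -0.4·2 = 0.657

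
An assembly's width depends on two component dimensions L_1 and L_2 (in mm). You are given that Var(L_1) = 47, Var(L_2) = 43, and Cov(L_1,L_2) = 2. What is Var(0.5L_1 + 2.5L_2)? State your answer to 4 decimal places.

Var(0.5L_1 + 2.5L_2) = (0.5)²·Var(L_1) + (2.5)²·Var(L_2) + 2·(0.5)·(2.5)·Cov(L_1,L_2)
= 0.25·47 + 6.25·43 + 2.5·2 = 285.5

285.5000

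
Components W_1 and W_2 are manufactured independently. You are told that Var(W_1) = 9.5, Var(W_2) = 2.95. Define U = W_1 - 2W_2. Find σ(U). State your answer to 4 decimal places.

By independence, Var(U) = (1)²Var(W_1) + (-2)²Var(W_2)
= (1)²·9.5 + (-2)²·2.95 = 21.3
σ(U) = √21.3 ≈ 4.6152

4.6152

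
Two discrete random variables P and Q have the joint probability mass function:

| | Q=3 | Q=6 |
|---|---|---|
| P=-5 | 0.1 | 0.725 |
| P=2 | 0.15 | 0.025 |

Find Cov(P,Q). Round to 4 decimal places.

-2.2313

E[P] = -3.775,  E[Q] = 5.25
E[PQ] = -22.05
Cov(P,Q) = E[PQ] − E[P]E[Q] = -22.05 − (-3.775)(5.25) = -2.23125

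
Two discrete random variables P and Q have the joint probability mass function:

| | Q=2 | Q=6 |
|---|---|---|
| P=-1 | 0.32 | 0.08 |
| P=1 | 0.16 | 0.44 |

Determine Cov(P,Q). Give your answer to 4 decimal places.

1.0240

E[P] = 0.2,  E[Q] = 4.08
E[PQ] = 1.84
Cov(P,Q) = E[PQ] − E[P]E[Q] = 1.84 − (0.2)(4.08) = 1.024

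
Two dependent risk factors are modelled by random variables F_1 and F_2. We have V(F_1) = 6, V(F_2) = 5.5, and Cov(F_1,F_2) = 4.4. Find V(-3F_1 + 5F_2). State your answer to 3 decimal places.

V(-3F_1 + 5F_2) = (-3)²·V(F_1) + (5)²·V(F_2) + 2·(-3)·(5)·Cov(F_1,F_2)
= 9·6 + 25·5.5 + -30·4.4 = 59.5

59.500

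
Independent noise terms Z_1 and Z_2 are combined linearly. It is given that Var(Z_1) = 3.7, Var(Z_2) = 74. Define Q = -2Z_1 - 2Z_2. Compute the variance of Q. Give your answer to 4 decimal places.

310.8000

By independence, Var(Q) = (-2)²Var(Z_1) + (-2)²Var(Z_2)
= (-2)²·3.7 + (-2)²·74 = 310.8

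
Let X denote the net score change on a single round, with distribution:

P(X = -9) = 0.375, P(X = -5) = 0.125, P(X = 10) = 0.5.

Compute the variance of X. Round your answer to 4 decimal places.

E[X] = (-9)(0.375) + (-5)(0.125) + (10)(0.5) = 1
E[X²] = (-9)²(0.375) + (-5)²(0.125) + (10)²(0.5) = 83.5
var(X) = E[X²] − (E[X])² = 83.5 − (1)² = 82.5

82.5000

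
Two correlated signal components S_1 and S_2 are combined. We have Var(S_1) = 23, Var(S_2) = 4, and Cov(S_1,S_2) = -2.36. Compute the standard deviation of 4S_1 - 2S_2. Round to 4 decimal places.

20.5368

Var(4S_1 - 2S_2) = (4)²·Var(S_1) + (-2)²·Var(S_2) + 2·(4)·(-2)·Cov(S_1,S_2)
= 16·23 + 4·4 + -16·-2.36 = 421.76
SD(4S_1 - 2S_2) = √421.76 ≈ 20.5368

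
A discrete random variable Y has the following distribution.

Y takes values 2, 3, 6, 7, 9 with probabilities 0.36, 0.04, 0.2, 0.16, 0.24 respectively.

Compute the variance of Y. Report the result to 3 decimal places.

7.978

E[Y] = (2)(0.36) + (3)(0.04) + (6)(0.2) + (7)(0.16) + (9)(0.24) = 5.32
E[Y²] = (2)²(0.36) + (3)²(0.04) + (6)²(0.2) + (7)²(0.16) + (9)²(0.24) = 36.28
Var(Y) = E[Y²] − (E[Y])² = 36.28 − (5.32)² = 7.9776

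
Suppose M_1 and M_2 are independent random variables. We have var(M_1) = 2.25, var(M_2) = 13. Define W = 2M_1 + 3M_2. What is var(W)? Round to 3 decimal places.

126.000

By independence, var(W) = (2)²var(M_1) + (3)²var(M_2)
= (2)²·2.25 + (3)²·13 = 126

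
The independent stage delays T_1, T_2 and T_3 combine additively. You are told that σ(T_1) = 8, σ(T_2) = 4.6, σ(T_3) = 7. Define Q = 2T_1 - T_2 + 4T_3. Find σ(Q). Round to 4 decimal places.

V(T_1) = 64, V(T_2) = 21.16, V(T_3) = 49
By independence, V(Q) = (2)²V(T_1) + (-1)²V(T_2) + (4)²V(T_3)
= (2)²·64 + (-1)²·21.16 + (4)²·49 = 1061.16
σ(Q) = √1061.16 ≈ 32.5755

32.5755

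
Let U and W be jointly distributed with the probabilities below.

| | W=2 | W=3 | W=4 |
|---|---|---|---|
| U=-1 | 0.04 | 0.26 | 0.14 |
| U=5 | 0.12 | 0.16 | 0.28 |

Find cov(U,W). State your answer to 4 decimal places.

0.0864

E[U] = 2.36,  E[W] = 3.26
E[UW] = 7.78
cov(U,W) = E[UW] − E[U]E[W] = 7.78 − (2.36)(3.26) = 0.0864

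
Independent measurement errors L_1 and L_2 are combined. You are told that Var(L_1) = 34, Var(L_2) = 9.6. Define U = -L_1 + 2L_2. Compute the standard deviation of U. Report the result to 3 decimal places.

8.509

By independence, Var(U) = (-1)²Var(L_1) + (2)²Var(L_2)
= (-1)²·34 + (2)²·9.6 = 72.4
SD(U) = √72.4 ≈ 8.509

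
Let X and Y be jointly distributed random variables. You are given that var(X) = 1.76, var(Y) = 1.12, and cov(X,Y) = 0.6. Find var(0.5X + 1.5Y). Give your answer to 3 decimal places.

3.860

var(0.5X + 1.5Y) = (0.5)²·var(X) + (1.5)²·var(Y) + 2·(0.5)·(1.5)·cov(X,Y)
= 0.25·1.76 + 2.25·1.12 + 1.5·0.6 = 3.86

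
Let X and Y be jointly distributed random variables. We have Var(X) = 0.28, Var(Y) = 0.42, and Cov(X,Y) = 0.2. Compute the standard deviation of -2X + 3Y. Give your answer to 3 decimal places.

1.581

Var(-2X + 3Y) = (-2)²·Var(X) + (3)²·Var(Y) + 2·(-2)·(3)·Cov(X,Y)
= 4·0.28 + 9·0.42 + -12·0.2 = 2.5
sd(-2X + 3Y) = √2.5 ≈ 1.581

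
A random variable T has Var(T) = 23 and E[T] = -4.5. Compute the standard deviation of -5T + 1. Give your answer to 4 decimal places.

23.9792

Var(-5T + 1) = (-5)²·23 = 575
sd(-5T + 1) = √575 ≈ 23.9792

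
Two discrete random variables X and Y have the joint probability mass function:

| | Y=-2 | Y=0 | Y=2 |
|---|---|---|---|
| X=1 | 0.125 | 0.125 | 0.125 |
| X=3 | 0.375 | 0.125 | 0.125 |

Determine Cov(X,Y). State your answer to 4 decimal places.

-0.3750

E[X] = 2.25,  E[Y] = -0.5
E[XY] = -1.5
Cov(X,Y) = E[XY] − E[X]E[Y] = -1.5 − (2.25)(-0.5) = -0.375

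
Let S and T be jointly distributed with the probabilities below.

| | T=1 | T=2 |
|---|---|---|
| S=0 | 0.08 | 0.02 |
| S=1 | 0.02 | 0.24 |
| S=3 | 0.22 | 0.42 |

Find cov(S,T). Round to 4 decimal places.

0.0176

E[S] = 2.18,  E[T] = 1.68
E[ST] = 3.68
cov(S,T) = E[ST] − E[S]E[T] = 3.68 − (2.18)(1.68) = 0.0176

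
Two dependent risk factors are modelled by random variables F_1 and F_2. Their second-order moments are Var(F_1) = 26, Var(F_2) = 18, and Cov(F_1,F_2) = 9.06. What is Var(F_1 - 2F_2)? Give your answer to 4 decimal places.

61.7600

Var(F_1 - 2F_2) = (1)²·Var(F_1) + (-2)²·Var(F_2) + 2·(1)·(-2)·Cov(F_1,F_2)
= 1·26 + 4·18 + -4·9.06 = 61.76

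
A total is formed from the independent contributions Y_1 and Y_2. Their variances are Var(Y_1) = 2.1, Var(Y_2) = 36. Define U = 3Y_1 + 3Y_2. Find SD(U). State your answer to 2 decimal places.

18.52

By independence, Var(U) = (3)²Var(Y_1) + (3)²Var(Y_2)
= (3)²·2.1 + (3)²·36 = 342.9
SD(U) = √342.9 ≈ 18.52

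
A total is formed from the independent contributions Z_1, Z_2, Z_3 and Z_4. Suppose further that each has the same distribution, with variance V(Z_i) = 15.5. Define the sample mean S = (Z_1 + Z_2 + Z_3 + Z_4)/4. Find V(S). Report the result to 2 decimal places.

By independence, V(S) = (0.25)²V(Z_1) + (0.25)²V(Z_2) + (0.25)²V(Z_3) + (0.25)²V(Z_4)
= (0.25)²·15.5 + (0.25)²·15.5 + (0.25)²·15.5 + (0.25)²·15.5 = 3.875

3.88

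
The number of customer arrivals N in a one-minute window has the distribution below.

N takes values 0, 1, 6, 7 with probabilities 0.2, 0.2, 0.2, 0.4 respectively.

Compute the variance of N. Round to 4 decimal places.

E[N] = (0)(0.2) + (1)(0.2) + (6)(0.2) + (7)(0.4) = 4.2
E[N²] = (0)²(0.2) + (1)²(0.2) + (6)²(0.2) + (7)²(0.4) = 27
V(N) = E[N²] − (E[N])² = 27 − (4.2)² = 9.36

9.3600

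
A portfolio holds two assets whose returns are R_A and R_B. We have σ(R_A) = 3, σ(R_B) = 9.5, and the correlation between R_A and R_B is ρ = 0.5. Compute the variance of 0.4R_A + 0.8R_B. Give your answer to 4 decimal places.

68.3200

var(R_A) = (3)² = 9;  var(R_B) = (9.5)² = 90.25
Cov(R_A,R_B) = ρ·σ(R_A)·σ(R_B) = 0.5·3·9.5 = 14.25
var(0.4R_A + 0.8R_B) = (0.4)²·var(R_A) + (0.8)²·var(R_B) + 2·(0.4)·(0.8)·Cov(R_A,R_B)
= 0.16·9 + 0.64·90.25 + 0.64·14.25 = 68.32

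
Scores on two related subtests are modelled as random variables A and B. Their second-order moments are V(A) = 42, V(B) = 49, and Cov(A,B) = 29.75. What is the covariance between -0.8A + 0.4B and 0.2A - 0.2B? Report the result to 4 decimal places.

-3.5000

Cov(-0.8A + 0.4B, 0.2A - 0.2B) = (-0.8)(0.2)V(A) + (0.4)(-0.2)V(B) + [(-0.8)(-0.2) + (0.4)(0.2)]Cov(A,B)
= -0.16·42 + -0.08·49 + 0.24·29.75 = -3.5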